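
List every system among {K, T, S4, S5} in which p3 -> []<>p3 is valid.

S5

S4-tableau for the negation ~(p3 -> []<>p3):
1. ~(p3 -> []<>p3), u
2. p3, u   [~->-rule on 1]
3. ~[]<>p3, u   [~->-rule on 1]
4. ~<>p3, v   [~[]-rule on 3: fresh world v, uRv]
5. ~p3, v   [~<>-rule on 4 via vRv]
Accessibility: uRu, uRv, vRv
Complete open branch: countermodel on an S4-frame, so not valid in S4, nor in K, T (the same frame is also a K-frame and a T-frame).
S5-tableau for the negation ~(p3 -> []<>p3):
1. ~(p3 -> []<>p3), u
2. p3, u   [~->-rule on 1]
3. ~[]<>p3, u   [~->-rule on 1]
4. ~<>p3, v   [~[]-rule on 3: fresh world v, uRv]
5. ~p3, u   [~<>-rule on 4 via vRu]
Accessibility: uRu, uRv, vRu, vRv
Branch closes: p3 and ~p3 both at u.
Every branch closes (one shown): valid in S5.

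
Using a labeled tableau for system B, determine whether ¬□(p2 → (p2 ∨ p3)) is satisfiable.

Unsatisfiable

1. ¬□(p2 → (p2 ∨ p3)), w0
2. ¬(p2 → (p2 ∨ p3)), w1
3. p2, w1
4. ¬(p2 ∨ p3), w1
5. ¬p2, w1
6. ¬p3, w1
Accessibility: w0Rw0, w0Rw1, w1Rw0, w1Rw1
Branch closes: p2 and ¬p2 both at w1.
All branches of the tableau close; one closing branch shown above.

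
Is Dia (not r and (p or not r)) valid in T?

Tableau for the negation not Dia (not r and (p or not r)):
1. not Dia (not r and (p or not r)), w0
2. not (not r and (p or not r)), w0   [neg-Dia-rule on 1 via w0Rw0]
3. not (p or not r), w0   [neg-and-rule on 2 (branches; this branch)]
4. not p, w0   [neg-or-rule on 3]
5. r, w0   [neg-or-rule on 3]
Accessibility: w0Rw0
The negation has an open branch (countermodel exists).

No, not valid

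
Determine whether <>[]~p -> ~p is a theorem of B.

Tableau for the negation ~(<>[]~p -> ~p):
1. ~(<>[]~p -> ~p), 0
2. <>[]~p, 0
3. p, 0
4. []~p, 1
5. ~p, 0
Accessibility: 0R0, 0R1, 1R0, 1R1
Branch closes: p and ~p both at 0.
Every branch of the negation's tableau closes; the branch above is one of them.

Valid in B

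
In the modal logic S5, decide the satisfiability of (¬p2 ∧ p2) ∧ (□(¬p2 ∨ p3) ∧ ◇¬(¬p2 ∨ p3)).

No, unsatisfiable

1. (¬p2 ∧ p2) ∧ (□(¬p2 ∨ p3) ∧ ◇¬(¬p2 ∨ p3)), w0
2. ¬p2 ∧ p2, w0
3. □(¬p2 ∨ p3) ∧ ◇¬(¬p2 ∨ p3), w0
4. ¬p2, w0
5. p2, w0
Accessibility: w0Rw0
Branch closes: p2 and ¬p2 both at w0.
Every branch closes; the branch above is one of them.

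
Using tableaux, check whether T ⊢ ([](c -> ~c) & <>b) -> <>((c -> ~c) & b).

Valid

Tableau for the negation ~(([](c -> ~c) & <>b) -> <>((c -> ~c) & b)):
1. ~(([](c -> ~c) & <>b) -> <>((c -> ~c) & b)), w0
2. [](c -> ~c) & <>b, w0
3. ~<>((c -> ~c) & b), w0
4. [](c -> ~c), w0
5. <>b, w0
6. ~((c -> ~c) & b), w0
7. c -> ~c, w0
8. ~b, w0
9. ~c, w0
10. b, w1
11. ~((c -> ~c) & b), w1
12. c -> ~c, w1
13. ~(c -> ~c), w1
14. c, w1
15. ~c, w1
Accessibility: w0Rw0, w0Rw1, w1Rw1
Branch closes: c and ~c both at w1.
Every branch of the negation's tableau closes; the branch above is one of them.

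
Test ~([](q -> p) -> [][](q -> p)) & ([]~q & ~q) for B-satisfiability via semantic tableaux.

Satisfiable (open branch found)

1. ~([](q -> p) -> [][](q -> p)) & ([]~q & ~q), w0
2. ~([](q -> p) -> [][](q -> p)), w0
3. []~q & ~q, w0
4. [](q -> p), w0
5. ~[][](q -> p), w0
6. []~q, w0
7. ~q, w0
8. q -> p, w0
9. p, w0
10. ~[](q -> p), w1
11. q -> p, w1
12. ~q, w1
13. p, w1
14. ~(q -> p), w2
15. q, w2
16. ~p, w2
Accessibility: w0Rw0, w0Rw1, w1Rw0, w1Rw1, w1Rw2, w2Rw1, w2Rw2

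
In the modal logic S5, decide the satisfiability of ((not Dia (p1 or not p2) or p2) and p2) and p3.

Satisfiable (open branch found)

1. ((not Dia (p1 or not p2) or p2) and p2) and p3, 0
2. (not Dia (p1 or not p2) or p2) and p2, 0   [and-rule on 1]
3. p3, 0   [and-rule on 1]
4. not Dia (p1 or not p2) or p2, 0   [and-rule on 2]
5. p2, 0   [and-rule on 2]
Accessibility: 0R0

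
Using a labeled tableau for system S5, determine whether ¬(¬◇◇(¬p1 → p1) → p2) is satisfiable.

Satisfiable

1. ¬(¬◇◇(¬p1 → p1) → p2), u
2. ¬◇◇(¬p1 → p1), u
3. ¬p2, u
4. ¬◇(¬p1 → p1), u
5. ¬(¬p1 → p1), u
6. ¬p1, u
Accessibility: uRu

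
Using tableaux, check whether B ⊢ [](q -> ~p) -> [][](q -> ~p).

Tableau for the negation ~([](q -> ~p) -> [][](q -> ~p)):
1. ~([](q -> ~p) -> [][](q -> ~p)), 0
2. [](q -> ~p), 0   [~->-rule on 1]
3. ~[][](q -> ~p), 0   [~->-rule on 1]
4. q -> ~p, 0   [[]-rule on 2 via 0R0]
5. ~p, 0   [->-rule on 4 (branches; this branch)]
6. ~[](q -> ~p), 1   [~[]-rule on 3: fresh world 1, 0R1]
7. q -> ~p, 1   [[]-rule on 2 via 0R1]
8. ~p, 1   [->-rule on 7 (branches; this branch)]
9. ~(q -> ~p), 2   [~[]-rule on 6: fresh world 2, 1R2]
10. q, 2   [~->-rule on 9]
11. p, 2   [~->-rule on 9]
Accessibility: 0R0, 0R1, 1R0, 1R1, 1R2, 2R1, 2R2
The negation has an open branch (countermodel exists).

Invalid (countermodel exists)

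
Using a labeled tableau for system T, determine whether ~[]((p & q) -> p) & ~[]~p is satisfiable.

Unsatisfiable (every branch closes)

1. ~[]((p & q) -> p) & ~[]~p, u
2. ~[]((p & q) -> p), u
3. ~[]~p, u
4. ~((p & q) -> p), v
5. p & q, v
6. ~p, v
7. p, v
8. q, v
Accessibility: uRu, uRv, vRv
Branch closes: p and ~p both at v.
All branches of the tableau close; one closing branch shown above.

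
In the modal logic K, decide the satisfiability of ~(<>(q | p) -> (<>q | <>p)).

Unsatisfiable (every branch closes)

1. ~(<>(q | p) -> (<>q | <>p)), u
2. <>(q | p), u
3. ~(<>q | <>p), u
4. ~<>q, u
5. ~<>p, u
6. q | p, v
7. ~q, v
8. ~p, v
9. p, v
Accessibility: uRv
Branch closes: p and ~p both at v.
Every branch closes; the branch above is one of them.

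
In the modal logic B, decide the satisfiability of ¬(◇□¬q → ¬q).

Unsatisfiable

1. ¬(◇□¬q → ¬q), 0
2. ◇□¬q, 0   [¬→-rule on 1]
3. q, 0   [¬→-rule on 1]
4. □¬q, 1   [◇-rule on 2: fresh world 1, 0R1]
5. ¬q, 0   [□-rule on 4 via 1R0]
Accessibility: 0R0, 0R1, 1R0, 1R1
Branch closes: q and ¬q both at 0.
All branches of the tableau close; one closing branch shown above.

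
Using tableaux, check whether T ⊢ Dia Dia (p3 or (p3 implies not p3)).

Tableau for the negation not Dia Dia (p3 or (p3 implies not p3)):
1. not Dia Dia (p3 or (p3 implies not p3)), u
2. not Dia (p3 or (p3 implies not p3)), u
3. not (p3 or (p3 implies not p3)), u
4. not p3, u
5. not (p3 implies not p3), u
6. p3, u
Accessibility: uRu
Branch closes: p3 and not p3 both at u.
All branches of the negation close; one closing branch shown above.

Yes, valid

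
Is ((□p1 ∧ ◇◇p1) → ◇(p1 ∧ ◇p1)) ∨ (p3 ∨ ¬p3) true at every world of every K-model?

Tableau for the negation ¬(((□p1 ∧ ◇◇p1) → ◇(p1 ∧ ◇p1)) ∨ (p3 ∨ ¬p3)):
1. ¬(((□p1 ∧ ◇◇p1) → ◇(p1 ∧ ◇p1)) ∨ (p3 ∨ ¬p3)), w0
2. ¬((□p1 ∧ ◇◇p1) → ◇(p1 ∧ ◇p1)), w0
3. ¬(p3 ∨ ¬p3), w0
4. □p1 ∧ ◇◇p1, w0
5. ¬◇(p1 ∧ ◇p1), w0
6. ¬p3, w0
7. p3, w0
Branch closes: p3 and ¬p3 both at w0.
All branches of the negation close; one closing branch shown above.

Yes, valid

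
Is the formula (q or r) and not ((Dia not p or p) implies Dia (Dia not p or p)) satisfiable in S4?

1. (q or r) and not ((Dia not p or p) implies Dia (Dia not p or p)), 0
2. q or r, 0
3. not ((Dia not p or p) implies Dia (Dia not p or p)), 0
4. Dia not p or p, 0
5. not Dia (Dia not p or p), 0
6. not (Dia not p or p), 0
7. not Dia not p, 0
8. not p, 0
9. p, 0
Accessibility: 0R0
Branch closes: p and not p both at 0.
(One branch shown.) All branches close.

Unsatisfiable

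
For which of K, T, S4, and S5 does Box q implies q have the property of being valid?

T, S4, S5

T-tableau for the negation not (Box q implies q):
1. not (Box q implies q), u
2. Box q, u
3. not q, u
4. q, u
Accessibility: uRu
Branch closes: q and not q both at u.
Every branch closes (one shown): valid in T, hence also in S4, S5 (every theorem of T is a theorem of S4 and S5).
K-tableau for the negation not (Box q implies q):
1. not (Box q implies q), u
2. Box q, u
3. not q, u
Complete open branch: countermodel on a K-frame, so not valid in K.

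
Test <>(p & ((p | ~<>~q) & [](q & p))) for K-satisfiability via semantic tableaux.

1. <>(p & ((p | ~<>~q) & [](q & p))), w0
2. p & ((p | ~<>~q) & [](q & p)), w1   [<>-rule on 1: fresh world w1, w0Rw1]
3. p, w1   [&-rule on 2]
4. (p | ~<>~q) & [](q & p), w1   [&-rule on 2]
5. p | ~<>~q, w1   [&-rule on 4]
6. [](q & p), w1   [&-rule on 4]
7. ~<>~q, w1   [|-rule on 5 (branches; this branch)]
Accessibility: w0Rw1

Satisfiable (open branch found)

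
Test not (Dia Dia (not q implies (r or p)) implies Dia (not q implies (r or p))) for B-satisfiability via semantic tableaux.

Satisfiable (open branch found)

1. not (Dia Dia (not q implies (r or p)) implies Dia (not q implies (r or p))), 0
2. Dia Dia (not q implies (r or p)), 0
3. not Dia (not q implies (r or p)), 0
4. not (not q implies (r or p)), 0
5. not q, 0
6. not (r or p), 0
7. not r, 0
8. not p, 0
9. Dia (not q implies (r or p)), 1
10. not (not q implies (r or p)), 1
11. not q, 1
12. not (r or p), 1
13. not r, 1
14. not p, 1
15. not q implies (r or p), 2
16. r or p, 2
17. p, 2
Accessibility: 0R0, 0R1, 1R0, 1R1, 1R2, 2R1, 2R2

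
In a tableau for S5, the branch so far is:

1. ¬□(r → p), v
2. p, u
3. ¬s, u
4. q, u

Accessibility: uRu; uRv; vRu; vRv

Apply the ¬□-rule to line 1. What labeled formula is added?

a fresh world w with vRw, and ¬(r → p) at w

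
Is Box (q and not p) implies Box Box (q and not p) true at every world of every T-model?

Invalid (countermodel exists)

Tableau for the negation not (Box (q and not p) implies Box Box (q and not p)):
1. not (Box (q and not p) implies Box Box (q and not p)), w0
2. Box (q and not p), w0   [neg-implies-rule on 1]
3. not Box Box (q and not p), w0   [neg-implies-rule on 1]
4. q and not p, w0   [Box-rule on 2 via w0Rw0]
5. q, w0   [and-rule on 4]
6. not p, w0   [and-rule on 4]
7. not Box (q and not p), w1   [neg-Box-rule on 3: fresh world w1, w0Rw1]
8. q and not p, w1   [Box-rule on 2 via w0Rw1]
9. q, w1   [and-rule on 8]
10. not p, w1   [and-rule on 8]
11. not (q and not p), w2   [neg-Box-rule on 7: fresh world w2, w1Rw2]
12. p, w2   [neg-and-rule on 11 (branches; this branch)]
Accessibility: w0Rw0, w0Rw1, w1Rw1, w1Rw2, w2Rw2
The negation has an open branch (countermodel exists).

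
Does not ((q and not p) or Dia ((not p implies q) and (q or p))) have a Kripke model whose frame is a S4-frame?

Yes, satisfiable

1. not ((q and not p) or Dia ((not p implies q) and (q or p))), u
2. not (q and not p), u
3. not Dia ((not p implies q) and (q or p)), u
4. not ((not p implies q) and (q or p)), u
5. not q, u
6. not (q or p), u
7. not p, u
Accessibility: uRu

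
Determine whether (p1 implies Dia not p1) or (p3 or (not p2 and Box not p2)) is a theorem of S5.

Tableau for the negation not ((p1 implies Dia not p1) or (p3 or (not p2 and Box not p2))):
1. not ((p1 implies Dia not p1) or (p3 or (not p2 and Box not p2))), 0
2. not (p1 implies Dia not p1), 0   [neg-or-rule on 1]
3. not (p3 or (not p2 and Box not p2)), 0   [neg-or-rule on 1]
4. p1, 0   [neg-implies-rule on 2]
5. not Dia not p1, 0   [neg-implies-rule on 2]
6. not p3, 0   [neg-or-rule on 3]
7. not (not p2 and Box not p2), 0   [neg-or-rule on 3]
8. not Box not p2, 0   [neg-and-rule on 7 (branches; this branch)]
9. p2, 1   [neg-Box-rule on 8: fresh world 1, 0R1]
10. p1, 1   [neg-Dia-rule on 5 via 0R1]
Accessibility: 0R0, 0R1, 1R0, 1R1
The negation has an open branch (countermodel exists).

Not valid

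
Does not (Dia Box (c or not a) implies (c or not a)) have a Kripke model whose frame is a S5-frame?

1. not (Dia Box (c or not a) implies (c or not a)), u
2. Dia Box (c or not a), u   [neg-implies-rule on 1]
3. not (c or not a), u   [neg-implies-rule on 1]
4. not c, u   [neg-or-rule on 3]
5. a, u   [neg-or-rule on 3]
6. Box (c or not a), v   [Dia-rule on 2: fresh world v, uRv]
7. c or not a, u   [Box-rule on 6 via vRu]
8. c or not a, v   [Box-rule on 6 via vRv]
9. not a, u   [or-rule on 7 (branches; this branch)]
Accessibility: uRu, uRv, vRu, vRv
Branch closes: a and not a both at u.
(One branch shown.) All branches close.

No, unsatisfiable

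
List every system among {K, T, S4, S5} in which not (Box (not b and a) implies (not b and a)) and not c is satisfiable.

K

K-tableau for the formula:
1. not (Box (not b and a) implies (not b and a)) and not c, 0
2. not (Box (not b and a) implies (not b and a)), 0
3. not c, 0
4. Box (not b and a), 0
5. not (not b and a), 0
6. not a, 0
Complete open branch: satisfiable in K.
T-tableau for the formula:
1. not (Box (not b and a) implies (not b and a)) and not c, 0
2. not (Box (not b and a) implies (not b and a)), 0
3. not c, 0
4. Box (not b and a), 0
5. not (not b and a), 0
6. not b and a, 0
7. not b, 0
8. a, 0
9. not a, 0
Accessibility: 0R0
Branch closes: a and not a both at 0.
Every branch closes (one shown): unsatisfiable in T, hence also in S4, S5 (every S4/S5-frame is a T-frame).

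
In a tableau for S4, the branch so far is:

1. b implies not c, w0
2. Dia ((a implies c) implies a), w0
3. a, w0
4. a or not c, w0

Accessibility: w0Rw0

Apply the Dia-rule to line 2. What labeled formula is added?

a fresh world w1 with w0Rw1, and (a implies c) implies a at w1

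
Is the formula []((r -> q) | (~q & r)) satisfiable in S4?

1. []((r -> q) | (~q & r)), w0
2. (r -> q) | (~q & r), w0
3. ~q & r, w0
4. ~q, w0
5. r, w0
Accessibility: w0Rw0

Satisfiable (open branch found)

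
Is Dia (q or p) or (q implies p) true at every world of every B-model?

Valid

Tableau for the negation not (Dia (q or p) or (q implies p)):
1. not (Dia (q or p) or (q implies p)), 0
2. not Dia (q or p), 0
3. not (q implies p), 0
4. q, 0
5. not p, 0
6. not (q or p), 0
7. not q, 0
Accessibility: 0R0
Branch closes: q and not q both at 0.
Every branch of the negation's tableau closes; the branch above is one of them.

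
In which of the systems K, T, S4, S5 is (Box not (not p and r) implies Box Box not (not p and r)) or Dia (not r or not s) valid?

S4, S5

T-tableau for the negation not ((Box not (not p and r) implies Box Box not (not p and r)) or Dia (not r or not s)):
1. not ((Box not (not p and r) implies Box Box not (not p and r)) or Dia (not r or not s)), w0
2. not (Box not (not p and r) implies Box Box not (not p and r)), w0   [neg-or-rule on 1]
3. not Dia (not r or not s), w0   [neg-or-rule on 1]
4. Box not (not p and r), w0   [neg-implies-rule on 2]
5. not Box Box not (not p and r), w0   [neg-implies-rule on 2]
6. not (not r or not s), w0   [neg-Dia-rule on 3 via w0Rw0]
7. r, w0   [neg-or-rule on 6]
8. s, w0   [neg-or-rule on 6]
9. not (not p and r), w0   [Box-rule on 4 via w0Rw0]
10. p, w0   [neg-and-rule on 9 (branches; this branch)]
11. not Box not (not p and r), w1   [neg-Box-rule on 5: fresh world w1, w0Rw1]
12. not (not r or not s), w1   [neg-Dia-rule on 3 via w0Rw1]
13. r, w1   [neg-or-rule on 12]
14. s, w1   [neg-or-rule on 12]
15. not (not p and r), w1   [Box-rule on 4 via w0Rw1]
16. p, w1   [neg-and-rule on 15 (branches; this branch)]
17. not p and r, w2   [neg-Box-rule on 11: fresh world w2, w1Rw2]
18. not p, w2   [and-rule on 17]
19. r, w2   [and-rule on 17]
Accessibility: w0Rw0, w0Rw1, w1Rw1, w1Rw2, w2Rw2
Complete open branch: countermodel on a T-frame, so not valid in T, nor in K (the same frame is also a K-frame).
S4-tableau for the negation not ((Box not (not p and r) implies Box Box not (not p and r)) or Dia (not r or not s)):
1. not ((Box not (not p and r) implies Box Box not (not p and r)) or Dia (not r or not s)), w0
2. not (Box not (not p and r) implies Box Box not (not p and r)), w0   [neg-or-rule on 1]
3. not Dia (not r or not s), w0   [neg-or-rule on 1]
4. Box not (not p and r), w0   [neg-implies-rule on 2]
5. not Box Box not (not p and r), w0   [neg-implies-rule on 2]
6. not (not r or not s), w0   [neg-Dia-rule on 3 via w0Rw0]
7. r, w0   [neg-or-rule on 6]
8. s, w0   [neg-or-rule on 6]
9. not (not p and r), w0   [Box-rule on 4 via w0Rw0]
10. p, w0   [neg-and-rule on 9 (branches; this branch)]
11. not Box not (not p and r), w1   [neg-Box-rule on 5: fresh world w1, w0Rw1]
12. not (not r or not s), w1   [neg-Dia-rule on 3 via w0Rw1]
13. r, w1   [neg-or-rule on 12]
14. s, w1   [neg-or-rule on 12]
15. not (not p and r), w1   [Box-rule on 4 via w0Rw1]
16. p, w1   [neg-and-rule on 15 (branches; this branch)]
17. not p and r, w2   [neg-Box-rule on 11: fresh world w2, w1Rw2]
18. not p, w2   [and-rule on 17]
19. r, w2   [and-rule on 17]
20. not (not r or not s), w2   [neg-Dia-rule on 3 via w0Rw2]
21. s, w2   [neg-or-rule on 20]
22. not (not p and r), w2   [Box-rule on 4 via w0Rw2]
23. not r, w2   [neg-and-rule on 22 (branches; this branch)]
Accessibility: w0Rw0, w0Rw1, w0Rw2, w1Rw1, w1Rw2, w2Rw2
Branch closes: r and not r both at w2.
Every branch closes (one shown): valid in S4, hence also in S5 (every theorem of S4 is a theorem of S5).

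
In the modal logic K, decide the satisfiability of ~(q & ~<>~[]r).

Satisfiable (open branch found)

1. ~(q & ~<>~[]r), w0
2. <>~[]r, w0
3. ~[]r, w1
4. ~r, w2
Accessibility: w0Rw1, w1Rw2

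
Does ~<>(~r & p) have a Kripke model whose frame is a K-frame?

Satisfiable

1. ~<>(~r & p), 0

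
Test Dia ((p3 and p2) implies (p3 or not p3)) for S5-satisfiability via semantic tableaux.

1. Dia ((p3 and p2) implies (p3 or not p3)), 0
2. (p3 and p2) implies (p3 or not p3), 1
3. p3 or not p3, 1
4. not p3, 1
Accessibility: 0R0, 0R1, 1R0, 1R1

Satisfiable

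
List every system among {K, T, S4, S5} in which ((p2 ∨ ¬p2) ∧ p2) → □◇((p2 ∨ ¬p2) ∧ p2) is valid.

S5

S4-tableau for the negation ¬(((p2 ∨ ¬p2) ∧ p2) → □◇((p2 ∨ ¬p2) ∧ p2)):
1. ¬(((p2 ∨ ¬p2) ∧ p2) → □◇((p2 ∨ ¬p2) ∧ p2)), w0
2. (p2 ∨ ¬p2) ∧ p2, w0
3. ¬□◇((p2 ∨ ¬p2) ∧ p2), w0
4. p2 ∨ ¬p2, w0
5. p2, w0
6. ¬◇((p2 ∨ ¬p2) ∧ p2), w1
7. ¬((p2 ∨ ¬p2) ∧ p2), w1
8. ¬p2, w1
Accessibility: w0Rw0, w0Rw1, w1Rw1
Complete open branch: countermodel on an S4-frame, so not valid in S4, nor in K, T (the same frame is also a K-frame and a T-frame).
S5-tableau for the negation ¬(((p2 ∨ ¬p2) ∧ p2) → □◇((p2 ∨ ¬p2) ∧ p2)):
1. ¬(((p2 ∨ ¬p2) ∧ p2) → □◇((p2 ∨ ¬p2) ∧ p2)), w0
2. (p2 ∨ ¬p2) ∧ p2, w0
3. ¬□◇((p2 ∨ ¬p2) ∧ p2), w0
4. p2 ∨ ¬p2, w0
5. p2, w0
6. ¬◇((p2 ∨ ¬p2) ∧ p2), w1
7. ¬((p2 ∨ ¬p2) ∧ p2), w0
8. ¬((p2 ∨ ¬p2) ∧ p2), w1
9. ¬(p2 ∨ ¬p2), w0
10. ¬p2, w0
Accessibility: w0Rw0, w0Rw1, w1Rw0, w1Rw1
Branch closes: p2 and ¬p2 both at w0.
Every branch closes (one shown): valid in S5.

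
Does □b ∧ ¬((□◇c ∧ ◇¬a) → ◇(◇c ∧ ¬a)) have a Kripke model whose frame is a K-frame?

Unsatisfiable

1. □b ∧ ¬((□◇c ∧ ◇¬a) → ◇(◇c ∧ ¬a)), u
2. □b, u
3. ¬((□◇c ∧ ◇¬a) → ◇(◇c ∧ ¬a)), u
4. □◇c ∧ ◇¬a, u
5. ¬◇(◇c ∧ ¬a), u
6. □◇c, u
7. ◇¬a, u
8. ¬a, v
9. b, v
10. ¬(◇c ∧ ¬a), v
11. ◇c, v
12. ¬◇c, v
13. c, w
14. ¬c, w
Accessibility: uRv, vRw
Branch closes: c and ¬c both at w.
Every branch closes; the branch above is one of them.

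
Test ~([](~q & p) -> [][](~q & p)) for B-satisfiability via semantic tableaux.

Satisfiable (open branch found)

1. ~([](~q & p) -> [][](~q & p)), w0
2. [](~q & p), w0   [~->-rule on 1]
3. ~[][](~q & p), w0   [~->-rule on 1]
4. ~q & p, w0   [[]-rule on 2 via w0Rw0]
5. ~q, w0   [&-rule on 4]
6. p, w0   [&-rule on 4]
7. ~[](~q & p), w1   [~[]-rule on 3: fresh world w1, w0Rw1]
8. ~q & p, w1   [[]-rule on 2 via w0Rw1]
9. ~q, w1   [&-rule on 8]
10. p, w1   [&-rule on 8]
11. ~(~q & p), w2   [~[]-rule on 7: fresh world w2, w1Rw2]
12. ~p, w2   [~&-rule on 11 (branches; this branch)]
Accessibility: w0Rw0, w0Rw1, w1Rw0, w1Rw1, w1Rw2, w2Rw1, w2Rw2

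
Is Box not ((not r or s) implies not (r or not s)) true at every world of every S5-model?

No, not valid

Tableau for the negation not Box not ((not r or s) implies not (r or not s)):
1. not Box not ((not r or s) implies not (r or not s)), w0
2. (not r or s) implies not (r or not s), w1
3. not (r or not s), w1
4. not r, w1
5. s, w1
Accessibility: w0Rw0, w0Rw1, w1Rw0, w1Rw1
The negation has an open branch (countermodel exists).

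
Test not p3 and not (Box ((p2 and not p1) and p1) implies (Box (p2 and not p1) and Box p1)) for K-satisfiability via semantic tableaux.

Unsatisfiable

1. not p3 and not (Box ((p2 and not p1) and p1) implies (Box (p2 and not p1) and Box p1)), u
2. not p3, u
3. not (Box ((p2 and not p1) and p1) implies (Box (p2 and not p1) and Box p1)), u
4. Box ((p2 and not p1) and p1), u
5. not (Box (p2 and not p1) and Box p1), u
6. not Box (p2 and not p1), u
7. not (p2 and not p1), v
8. (p2 and not p1) and p1, v
9. p2 and not p1, v
10. p1, v
11. p2, v
12. not p1, v
Accessibility: uRv
Branch closes: p1 and not p1 both at v.
(One branch shown.) All branches close.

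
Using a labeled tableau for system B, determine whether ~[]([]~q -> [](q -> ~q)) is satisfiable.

No, unsatisfiable

1. ~[]([]~q -> [](q -> ~q)), w0
2. ~([]~q -> [](q -> ~q)), w1   [~[]-rule on 1: fresh world w1, w0Rw1]
3. []~q, w1   [~->-rule on 2]
4. ~[](q -> ~q), w1   [~->-rule on 2]
5. ~q, w0   [[]-rule on 3 via w1Rw0]
6. ~q, w1   [[]-rule on 3 via w1Rw1]
7. ~(q -> ~q), w2   [~[]-rule on 4: fresh world w2, w1Rw2]
8. q, w2   [~->-rule on 7]
9. ~q, w2   [[]-rule on 3 via w1Rw2]
Accessibility: w0Rw0, w0Rw1, w1Rw0, w1Rw1, w1Rw2, w2Rw1, w2Rw2
Branch closes: q and ~q both at w2.
Every branch closes; the branch above is one of them.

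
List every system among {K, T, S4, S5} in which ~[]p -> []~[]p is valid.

S5

S4-tableau for the negation ~(~[]p -> []~[]p):
1. ~(~[]p -> []~[]p), u
2. ~[]p, u
3. ~[]~[]p, u
4. ~p, v
5. []p, w
6. p, w
Accessibility: uRu, uRv, uRw, vRv, wRw
Complete open branch: countermodel on an S4-frame, so not valid in S4, nor in K, T (the same frame is also a K-frame and a T-frame).
S5-tableau for the negation ~(~[]p -> []~[]p):
1. ~(~[]p -> []~[]p), u
2. ~[]p, u
3. ~[]~[]p, u
4. ~p, v
5. []p, w
6. p, u
7. p, v
Accessibility: uRu, uRv, uRw, vRu, vRv, vRw, wRu, wRv, wRw
Branch closes: p and ~p both at v.
Every branch closes (one shown): valid in S5.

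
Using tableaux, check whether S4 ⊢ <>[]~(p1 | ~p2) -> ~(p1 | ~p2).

Tableau for the negation ~(<>[]~(p1 | ~p2) -> ~(p1 | ~p2)):
1. ~(<>[]~(p1 | ~p2) -> ~(p1 | ~p2)), 0
2. <>[]~(p1 | ~p2), 0   [~->-rule on 1]
3. p1 | ~p2, 0   [~->-rule on 1]
4. ~p2, 0   [|-rule on 3 (branches; this branch)]
5. []~(p1 | ~p2), 1   [<>-rule on 2: fresh world 1, 0R1]
6. ~(p1 | ~p2), 1   [[]-rule on 5 via 1R1]
7. ~p1, 1   [~|-rule on 6]
8. p2, 1   [~|-rule on 6]
Accessibility: 0R0, 0R1, 1R1
The negation has an open branch (countermodel exists).

No, not valid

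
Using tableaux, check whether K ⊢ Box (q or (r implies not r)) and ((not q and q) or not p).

No, not valid

Tableau for the negation not (Box (q or (r implies not r)) and ((not q and q) or not p)):
1. not (Box (q or (r implies not r)) and ((not q and q) or not p)), w0
2. not ((not q and q) or not p), w0   [neg-and-rule on 1 (branches; this branch)]
3. not (not q and q), w0   [neg-or-rule on 2]
4. p, w0   [neg-or-rule on 2]
5. not q, w0   [neg-and-rule on 3 (branches; this branch)]
The negation has an open branch (countermodel exists).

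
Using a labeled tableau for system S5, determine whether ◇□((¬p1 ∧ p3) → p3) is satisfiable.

1. ◇□((¬p1 ∧ p3) → p3), w0
2. □((¬p1 ∧ p3) → p3), w1
3. (¬p1 ∧ p3) → p3, w0
4. (¬p1 ∧ p3) → p3, w1
5. p3, w0
6. p3, w1
Accessibility: w0Rw0, w0Rw1, w1Rw0, w1Rw1

Satisfiable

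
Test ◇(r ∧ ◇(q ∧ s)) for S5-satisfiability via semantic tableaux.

Yes, satisfiable

1. ◇(r ∧ ◇(q ∧ s)), u
2. r ∧ ◇(q ∧ s), v   [◇-rule on 1: fresh world v, uRv]
3. r, v   [∧-rule on 2]
4. ◇(q ∧ s), v   [∧-rule on 2]
5. q ∧ s, w   [◇-rule on 4: fresh world w, vRw]
6. q, w   [∧-rule on 5]
7. s, w   [∧-rule on 5]
Accessibility: uRu, uRv, uRw, vRu, vRv, vRw, wRu, wRv, wRw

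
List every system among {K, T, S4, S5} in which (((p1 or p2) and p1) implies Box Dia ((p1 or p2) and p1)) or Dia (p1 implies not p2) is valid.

K-tableau for the negation not ((((p1 or p2) and p1) implies Box Dia ((p1 or p2) and p1)) or Dia (p1 implies not p2)):
1. not ((((p1 or p2) and p1) implies Box Dia ((p1 or p2) and p1)) or Dia (p1 implies not p2)), w0
2. not (((p1 or p2) and p1) implies Box Dia ((p1 or p2) and p1)), w0
3. not Dia (p1 implies not p2), w0
4. (p1 or p2) and p1, w0
5. not Box Dia ((p1 or p2) and p1), w0
6. p1 or p2, w0
7. p1, w0
8. p2, w0
9. not Dia ((p1 or p2) and p1), w1
10. not (p1 implies not p2), w1
11. p1, w1
12. p2, w1
Accessibility: w0Rw1
Complete open branch: countermodel on a K-frame, so not valid in K.
T-tableau for the negation not ((((p1 or p2) and p1) implies Box Dia ((p1 or p2) and p1)) or Dia (p1 implies not p2)):
1. not ((((p1 or p2) and p1) implies Box Dia ((p1 or p2) and p1)) or Dia (p1 implies not p2)), w0
2. not (((p1 or p2) and p1) implies Box Dia ((p1 or p2) and p1)), w0
3. not Dia (p1 implies not p2), w0
4. (p1 or p2) and p1, w0
5. not Box Dia ((p1 or p2) and p1), w0
6. p1 or p2, w0
7. p1, w0
8. not (p1 implies not p2), w0
9. p2, w0
10. not Dia ((p1 or p2) and p1), w1
11. not (p1 implies not p2), w1
12. p1, w1
13. p2, w1
14. not ((p1 or p2) and p1), w1
15. not (p1 or p2), w1
16. not p1, w1
17. not p2, w1
Accessibility: w0Rw0, w0Rw1, w1Rw1
Branch closes: p1 and not p1 both at w1.
Every branch closes (one shown): valid in T, hence also in S4, S5 (every theorem of T is a theorem of S4 and S5).

T, S4, S5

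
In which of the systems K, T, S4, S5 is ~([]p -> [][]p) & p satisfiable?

K, T

S4-tableau for the formula:
1. ~([]p -> [][]p) & p, 0
2. ~([]p -> [][]p), 0   [&-rule on 1]
3. p, 0   [&-rule on 1]
4. []p, 0   [~->-rule on 2]
5. ~[][]p, 0   [~->-rule on 2]
6. ~[]p, 1   [~[]-rule on 5: fresh world 1, 0R1]
7. p, 1   [[]-rule on 4 via 0R1]
8. ~p, 2   [~[]-rule on 6: fresh world 2, 1R2]
9. p, 2   [[]-rule on 4 via 0R2]
Accessibility: 0R0, 0R1, 0R2, 1R1, 1R2, 2R2
Branch closes: p and ~p both at 2.
Every branch closes (one shown): unsatisfiable in S4, hence also in S5 (every S5-frame is an S4-frame).
T-tableau for the formula:
1. ~([]p -> [][]p) & p, 0
2. ~([]p -> [][]p), 0   [&-rule on 1]
3. p, 0   [&-rule on 1]
4. []p, 0   [~->-rule on 2]
5. ~[][]p, 0   [~->-rule on 2]
6. ~[]p, 1   [~[]-rule on 5: fresh world 1, 0R1]
7. p, 1   [[]-rule on 4 via 0R1]
8. ~p, 2   [~[]-rule on 6: fresh world 2, 1R2]
Accessibility: 0R0, 0R1, 1R1, 1R2, 2R2
Complete open branch: satisfiable in T, hence also in K (this T-model is also a K-model).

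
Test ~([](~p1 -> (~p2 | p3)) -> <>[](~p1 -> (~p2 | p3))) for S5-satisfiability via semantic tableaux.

1. ~([](~p1 -> (~p2 | p3)) -> <>[](~p1 -> (~p2 | p3))), w0
2. [](~p1 -> (~p2 | p3)), w0
3. ~<>[](~p1 -> (~p2 | p3)), w0
4. ~p1 -> (~p2 | p3), w0
5. ~[](~p1 -> (~p2 | p3)), w0
6. ~p2 | p3, w0
7. p3, w0
8. ~(~p1 -> (~p2 | p3)), w1
9. ~p1, w1
10. ~(~p2 | p3), w1
11. p2, w1
12. ~p3, w1
13. ~p1 -> (~p2 | p3), w1
14. ~[](~p1 -> (~p2 | p3)), w1
15. ~p2 | p3, w1
16. p3, w1
Accessibility: w0Rw0, w0Rw1, w1Rw0, w1Rw1
Branch closes: p3 and ~p3 both at w1.
All branches of the tableau close; one closing branch shown above.

Unsatisfiable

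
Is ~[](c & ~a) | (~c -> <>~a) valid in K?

Tableau for the negation ~(~[](c & ~a) | (~c -> <>~a)):
1. ~(~[](c & ~a) | (~c -> <>~a)), 0
2. [](c & ~a), 0   [~|-rule on 1]
3. ~(~c -> <>~a), 0   [~|-rule on 1]
4. ~c, 0   [~->-rule on 3]
5. ~<>~a, 0   [~->-rule on 3]
The negation has an open branch (countermodel exists).

Not valid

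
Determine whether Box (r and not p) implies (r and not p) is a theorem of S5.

Valid

Tableau for the negation not (Box (r and not p) implies (r and not p)):
1. not (Box (r and not p) implies (r and not p)), w0
2. Box (r and not p), w0   [neg-implies-rule on 1]
3. not (r and not p), w0   [neg-implies-rule on 1]
4. r and not p, w0   [Box-rule on 2 via w0Rw0]
5. r, w0   [and-rule on 4]
6. not p, w0   [and-rule on 4]
7. p, w0   [neg-and-rule on 3 (branches; this branch)]
Accessibility: w0Rw0
Branch closes: p and not p both at w0.
All branches of the negation close; one closing branch shown above.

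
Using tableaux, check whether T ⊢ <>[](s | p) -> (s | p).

Tableau for the negation ~(<>[](s | p) -> (s | p)):
1. ~(<>[](s | p) -> (s | p)), w0
2. <>[](s | p), w0
3. ~(s | p), w0
4. ~s, w0
5. ~p, w0
6. [](s | p), w1
7. s | p, w1
8. p, w1
Accessibility: w0Rw0, w0Rw1, w1Rw1
The negation has an open branch (countermodel exists).

No, not valid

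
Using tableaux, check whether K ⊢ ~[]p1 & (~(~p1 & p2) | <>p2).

Tableau for the negation ~(~[]p1 & (~(~p1 & p2) | <>p2)):
1. ~(~[]p1 & (~(~p1 & p2) | <>p2)), u
2. ~(~(~p1 & p2) | <>p2), u
3. ~p1 & p2, u
4. ~<>p2, u
5. ~p1, u
6. p2, u
The negation has an open branch (countermodel exists).

Invalid (countermodel exists)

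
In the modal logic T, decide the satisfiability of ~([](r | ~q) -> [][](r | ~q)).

1. ~([](r | ~q) -> [][](r | ~q)), w0
2. [](r | ~q), w0
3. ~[][](r | ~q), w0
4. r | ~q, w0
5. ~q, w0
6. ~[](r | ~q), w1
7. r | ~q, w1
8. ~q, w1
9. ~(r | ~q), w2
10. ~r, w2
11. q, w2
Accessibility: w0Rw0, w0Rw1, w1Rw1, w1Rw2, w2Rw2

Satisfiable (open branch found)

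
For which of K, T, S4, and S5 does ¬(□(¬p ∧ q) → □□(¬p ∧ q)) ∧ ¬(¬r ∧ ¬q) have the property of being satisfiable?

T-tableau for the formula:
1. ¬(□(¬p ∧ q) → □□(¬p ∧ q)) ∧ ¬(¬r ∧ ¬q), 0
2. ¬(□(¬p ∧ q) → □□(¬p ∧ q)), 0   [∧-rule on 1]
3. ¬(¬r ∧ ¬q), 0   [∧-rule on 1]
4. □(¬p ∧ q), 0   [¬→-rule on 2]
5. ¬□□(¬p ∧ q), 0   [¬→-rule on 2]
6. ¬p ∧ q, 0   [□-rule on 4 via 0R0]
7. ¬p, 0   [∧-rule on 6]
8. q, 0   [∧-rule on 6]
9. ¬□(¬p ∧ q), 1   [¬□-rule on 5: fresh world 1, 0R1]
10. ¬p ∧ q, 1   [□-rule on 4 via 0R1]
11. ¬p, 1   [∧-rule on 10]
12. q, 1   [∧-rule on 10]
13. ¬(¬p ∧ q), 2   [¬□-rule on 9: fresh world 2, 1R2]
14. ¬q, 2   [¬∧-rule on 13 (branches; this branch)]
Accessibility: 0R0, 0R1, 1R1, 1R2, 2R2
Complete open branch: satisfiable in T, hence also in K (this T-model is also a K-model).
S4-tableau for the formula:
1. ¬(□(¬p ∧ q) → □□(¬p ∧ q)) ∧ ¬(¬r ∧ ¬q), 0
2. ¬(□(¬p ∧ q) → □□(¬p ∧ q)), 0   [∧-rule on 1]
3. ¬(¬r ∧ ¬q), 0   [∧-rule on 1]
4. □(¬p ∧ q), 0   [¬→-rule on 2]
5. ¬□□(¬p ∧ q), 0   [¬→-rule on 2]
6. ¬p ∧ q, 0   [□-rule on 4 via 0R0]
7. ¬p, 0   [∧-rule on 6]
8. q, 0   [∧-rule on 6]
9. ¬□(¬p ∧ q), 1   [¬□-rule on 5: fresh world 1, 0R1]
10. ¬p ∧ q, 1   [□-rule on 4 via 0R1]
11. ¬p, 1   [∧-rule on 10]
12. q, 1   [∧-rule on 10]
13. ¬(¬p ∧ q), 2   [¬□-rule on 9: fresh world 2, 1R2]
14. ¬p ∧ q, 2   [□-rule on 4 via 0R2]
15. ¬p, 2   [∧-rule on 14]
16. q, 2   [∧-rule on 14]
17. ¬q, 2   [¬∧-rule on 13 (branches; this branch)]
Accessibility: 0R0, 0R1, 0R2, 1R1, 1R2, 2R2
Branch closes: q and ¬q both at 2.
Every branch closes (one shown): unsatisfiable in S4, hence also in S5 (every S5-frame is an S4-frame).

K, T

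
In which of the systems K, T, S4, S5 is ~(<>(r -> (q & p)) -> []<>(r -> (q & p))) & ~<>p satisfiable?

K, T, S4

S5-tableau for the formula:
1. ~(<>(r -> (q & p)) -> []<>(r -> (q & p))) & ~<>p, 0
2. ~(<>(r -> (q & p)) -> []<>(r -> (q & p))), 0   [&-rule on 1]
3. ~<>p, 0   [&-rule on 1]
4. <>(r -> (q & p)), 0   [~->-rule on 2]
5. ~[]<>(r -> (q & p)), 0   [~->-rule on 2]
6. ~p, 0   [~<>-rule on 3 via 0R0]
7. r -> (q & p), 1   [<>-rule on 4: fresh world 1, 0R1]
8. ~p, 1   [~<>-rule on 3 via 0R1]
9. ~r, 1   [->-rule on 7 (branches; this branch)]
10. ~<>(r -> (q & p)), 2   [~[]-rule on 5: fresh world 2, 0R2]
11. ~p, 2   [~<>-rule on 3 via 0R2]
12. ~(r -> (q & p)), 0   [~<>-rule on 10 via 2R0]
13. r, 0   [~->-rule on 12]
14. ~(q & p), 0   [~->-rule on 12]
15. ~(r -> (q & p)), 1   [~<>-rule on 10 via 2R1]
16. r, 1   [~->-rule on 15]
17. ~(q & p), 1   [~->-rule on 15]
Accessibility: 0R0, 0R1, 0R2, 1R0, 1R1, 1R2, 2R0, 2R1, 2R2
Branch closes: r and ~r both at 1.
Every branch closes (one shown): unsatisfiable in S5.
S4-tableau for the formula:
1. ~(<>(r -> (q & p)) -> []<>(r -> (q & p))) & ~<>p, 0
2. ~(<>(r -> (q & p)) -> []<>(r -> (q & p))), 0   [&-rule on 1]
3. ~<>p, 0   [&-rule on 1]
4. <>(r -> (q & p)), 0   [~->-rule on 2]
5. ~[]<>(r -> (q & p)), 0   [~->-rule on 2]
6. ~p, 0   [~<>-rule on 3 via 0R0]
7. r -> (q & p), 1   [<>-rule on 4: fresh world 1, 0R1]
8. ~p, 1   [~<>-rule on 3 via 0R1]
9. ~r, 1   [->-rule on 7 (branches; this branch)]
10. ~<>(r -> (q & p)), 2   [~[]-rule on 5: fresh world 2, 0R2]
11. ~p, 2   [~<>-rule on 3 via 0R2]
12. ~(r -> (q & p)), 2   [~<>-rule on 10 via 2R2]
13. r, 2   [~->-rule on 12]
14. ~(q & p), 2   [~->-rule on 12]
Accessibility: 0R0, 0R1, 0R2, 1R1, 2R2
Complete open branch: satisfiable in S4, hence also in K, T (this S4-model is also a K-model and a T-model).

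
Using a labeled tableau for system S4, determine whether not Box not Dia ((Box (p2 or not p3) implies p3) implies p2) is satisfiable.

1. not Box not Dia ((Box (p2 or not p3) implies p3) implies p2), u
2. Dia ((Box (p2 or not p3) implies p3) implies p2), v
3. (Box (p2 or not p3) implies p3) implies p2, w
4. p2, w
Accessibility: uRu, uRv, uRw, vRv, vRw, wRw

Yes, satisfiable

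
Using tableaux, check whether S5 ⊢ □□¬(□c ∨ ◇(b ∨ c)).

No, not valid

Tableau for the negation ¬□□¬(□c ∨ ◇(b ∨ c)):
1. ¬□□¬(□c ∨ ◇(b ∨ c)), w0
2. ¬□¬(□c ∨ ◇(b ∨ c)), w1   [¬□-rule on 1: fresh world w1, w0Rw1]
3. □c ∨ ◇(b ∨ c), w2   [¬□-rule on 2: fresh world w2, w1Rw2]
4. ◇(b ∨ c), w2   [∨-rule on 3 (branches; this branch)]
5. b ∨ c, w3   [◇-rule on 4: fresh world w3, w2Rw3]
6. c, w3   [∨-rule on 5 (branches; this branch)]
Accessibility: w0Rw0, w0Rw1, w0Rw2, w0Rw3, w1Rw0, w1Rw1, w1Rw2, w1Rw3, w2Rw0, w2Rw1, w2Rw2, w2Rw3, w3Rw0, w3Rw1, w3Rw2, w3Rw3
The negation has an open branch (countermodel exists).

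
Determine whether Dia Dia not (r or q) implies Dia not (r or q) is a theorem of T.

Invalid (countermodel exists)

Tableau for the negation not (Dia Dia not (r or q) implies Dia not (r or q)):
1. not (Dia Dia not (r or q) implies Dia not (r or q)), 0
2. Dia Dia not (r or q), 0
3. not Dia not (r or q), 0
4. r or q, 0
5. q, 0
6. Dia not (r or q), 1
7. r or q, 1
8. q, 1
9. not (r or q), 2
10. not r, 2
11. not q, 2
Accessibility: 0R0, 0R1, 1R1, 1R2, 2R2
The negation has an open branch (countermodel exists).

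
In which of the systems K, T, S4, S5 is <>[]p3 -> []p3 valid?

S5

S5-tableau for the negation ~(<>[]p3 -> []p3):
1. ~(<>[]p3 -> []p3), w0
2. <>[]p3, w0
3. ~[]p3, w0
4. []p3, w1
5. p3, w0
6. p3, w1
7. ~p3, w2
8. p3, w2
Accessibility: w0Rw0, w0Rw1, w0Rw2, w1Rw0, w1Rw1, w1Rw2, w2Rw0, w2Rw1, w2Rw2
Branch closes: p3 and ~p3 both at w2.
Every branch closes (one shown): valid in S5.
S4-tableau for the negation ~(<>[]p3 -> []p3):
1. ~(<>[]p3 -> []p3), w0
2. <>[]p3, w0
3. ~[]p3, w0
4. []p3, w1
5. p3, w1
6. ~p3, w2
Accessibility: w0Rw0, w0Rw1, w0Rw2, w1Rw1, w2Rw2
Complete open branch: countermodel on an S4-frame, so not valid in S4, nor in K, T (the same frame is also a K-frame and a T-frame).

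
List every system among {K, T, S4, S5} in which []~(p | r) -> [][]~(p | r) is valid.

T-tableau for the negation ~([]~(p | r) -> [][]~(p | r)):
1. ~([]~(p | r) -> [][]~(p | r)), 0
2. []~(p | r), 0
3. ~[][]~(p | r), 0
4. ~(p | r), 0
5. ~p, 0
6. ~r, 0
7. ~[]~(p | r), 1
8. ~(p | r), 1
9. ~p, 1
10. ~r, 1
11. p | r, 2
12. r, 2
Accessibility: 0R0, 0R1, 1R1, 1R2, 2R2
Complete open branch: countermodel on a T-frame, so not valid in T, nor in K (the same frame is also a K-frame).
S4-tableau for the negation ~([]~(p | r) -> [][]~(p | r)):
1. ~([]~(p | r) -> [][]~(p | r)), 0
2. []~(p | r), 0
3. ~[][]~(p | r), 0
4. ~(p | r), 0
5. ~p, 0
6. ~r, 0
7. ~[]~(p | r), 1
8. ~(p | r), 1
9. ~p, 1
10. ~r, 1
11. p | r, 2
12. ~(p | r), 2
13. ~p, 2
14. ~r, 2
15. r, 2
Accessibility: 0R0, 0R1, 0R2, 1R1, 1R2, 2R2
Branch closes: r and ~r both at 2.
Every branch closes (one shown): valid in S4, hence also in S5 (every theorem of S4 is a theorem of S5).

S4, S5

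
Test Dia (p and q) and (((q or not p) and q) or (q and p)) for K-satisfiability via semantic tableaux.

Satisfiable (open branch found)

1. Dia (p and q) and (((q or not p) and q) or (q and p)), w0
2. Dia (p and q), w0
3. ((q or not p) and q) or (q and p), w0
4. q and p, w0
5. q, w0
6. p, w0
7. p and q, w1
8. p, w1
9. q, w1
Accessibility: w0Rw1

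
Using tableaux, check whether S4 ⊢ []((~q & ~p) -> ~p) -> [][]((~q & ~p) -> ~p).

Tableau for the negation ~([]((~q & ~p) -> ~p) -> [][]((~q & ~p) -> ~p)):
1. ~([]((~q & ~p) -> ~p) -> [][]((~q & ~p) -> ~p)), w0
2. []((~q & ~p) -> ~p), w0
3. ~[][]((~q & ~p) -> ~p), w0
4. (~q & ~p) -> ~p, w0
5. ~(~q & ~p), w0
6. p, w0
7. ~[]((~q & ~p) -> ~p), w1
8. (~q & ~p) -> ~p, w1
9. ~(~q & ~p), w1
10. p, w1
11. ~((~q & ~p) -> ~p), w2
12. ~q & ~p, w2
13. p, w2
14. ~q, w2
15. ~p, w2
Accessibility: w0Rw0, w0Rw1, w0Rw2, w1Rw1, w1Rw2, w2Rw2
Branch closes: p and ~p both at w2.
Every branch of the negation's tableau closes; the branch above is one of them.

Valid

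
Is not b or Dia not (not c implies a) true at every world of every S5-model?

Not valid

Tableau for the negation not (not b or Dia not (not c implies a)):
1. not (not b or Dia not (not c implies a)), 0
2. b, 0
3. not Dia not (not c implies a), 0
4. not c implies a, 0
5. a, 0
Accessibility: 0R0
The negation has an open branch (countermodel exists).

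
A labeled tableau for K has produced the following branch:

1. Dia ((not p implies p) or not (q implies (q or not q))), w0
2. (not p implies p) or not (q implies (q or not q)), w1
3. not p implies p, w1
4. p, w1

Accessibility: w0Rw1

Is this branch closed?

No world carries both an atom and its negation.

No, open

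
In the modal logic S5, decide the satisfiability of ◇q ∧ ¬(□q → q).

Unsatisfiable (every branch closes)

1. ◇q ∧ ¬(□q → q), u
2. ◇q, u
3. ¬(□q → q), u
4. □q, u
5. ¬q, u
6. q, u
Accessibility: uRu
Branch closes: q and ¬q both at u.
Every branch closes; the branch above is one of them.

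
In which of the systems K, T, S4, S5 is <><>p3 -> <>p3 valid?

S4, S5

S4-tableau for the negation ~(<><>p3 -> <>p3):
1. ~(<><>p3 -> <>p3), w0
2. <><>p3, w0   [~->-rule on 1]
3. ~<>p3, w0   [~->-rule on 1]
4. ~p3, w0   [~<>-rule on 3 via w0Rw0]
5. <>p3, w1   [<>-rule on 2: fresh world w1, w0Rw1]
6. ~p3, w1   [~<>-rule on 3 via w0Rw1]
7. p3, w2   [<>-rule on 5: fresh world w2, w1Rw2]
8. ~p3, w2   [~<>-rule on 3 via w0Rw2]
Accessibility: w0Rw0, w0Rw1, w0Rw2, w1Rw1, w1Rw2, w2Rw2
Branch closes: p3 and ~p3 both at w2.
Every branch closes (one shown): valid in S4, hence also in S5 (every theorem of S4 is a theorem of S5).
T-tableau for the negation ~(<><>p3 -> <>p3):
1. ~(<><>p3 -> <>p3), w0
2. <><>p3, w0   [~->-rule on 1]
3. ~<>p3, w0   [~->-rule on 1]
4. ~p3, w0   [~<>-rule on 3 via w0Rw0]
5. <>p3, w1   [<>-rule on 2: fresh world w1, w0Rw1]
6. ~p3, w1   [~<>-rule on 3 via w0Rw1]
7. p3, w2   [<>-rule on 5: fresh world w2, w1Rw2]
Accessibility: w0Rw0, w0Rw1, w1Rw1, w1Rw2, w2Rw2
Complete open branch: countermodel on a T-frame, so not valid in T, nor in K (the same frame is also a K-frame).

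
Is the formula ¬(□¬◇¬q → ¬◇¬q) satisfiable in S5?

1. ¬(□¬◇¬q → ¬◇¬q), u
2. □¬◇¬q, u
3. ◇¬q, u
4. ¬◇¬q, u
5. q, u
6. ¬q, v
7. ¬◇¬q, v
8. q, v
Accessibility: uRu, uRv, vRu, vRv
Branch closes: q and ¬q both at v.
(One branch shown.) All branches close.

No, unsatisfiable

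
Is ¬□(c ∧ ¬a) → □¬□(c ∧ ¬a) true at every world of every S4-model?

Tableau for the negation ¬(¬□(c ∧ ¬a) → □¬□(c ∧ ¬a)):
1. ¬(¬□(c ∧ ¬a) → □¬□(c ∧ ¬a)), u
2. ¬□(c ∧ ¬a), u
3. ¬□¬□(c ∧ ¬a), u
4. ¬(c ∧ ¬a), v
5. a, v
6. □(c ∧ ¬a), w
7. c ∧ ¬a, w
8. c, w
9. ¬a, w
Accessibility: uRu, uRv, uRw, vRv, wRw
The negation has an open branch (countermodel exists).

Invalid (countermodel exists)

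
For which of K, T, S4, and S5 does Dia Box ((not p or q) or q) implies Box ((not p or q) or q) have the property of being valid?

S5-tableau for the negation not (Dia Box ((not p or q) or q) implies Box ((not p or q) or q)):
1. not (Dia Box ((not p or q) or q) implies Box ((not p or q) or q)), u
2. Dia Box ((not p or q) or q), u
3. not Box ((not p or q) or q), u
4. Box ((not p or q) or q), v
5. (not p or q) or q, u
6. (not p or q) or q, v
7. not p or q, u
8. not p or q, v
9. q, u
10. q, v
11. not ((not p or q) or q), w
12. not (not p or q), w
13. not q, w
14. p, w
15. (not p or q) or q, w
16. not p or q, w
17. q, w
Accessibility: uRu, uRv, uRw, vRu, vRv, vRw, wRu, wRv, wRw
Branch closes: q and not q both at w.
Every branch closes (one shown): valid in S5.
S4-tableau for the negation not (Dia Box ((not p or q) or q) implies Box ((not p or q) or q)):
1. not (Dia Box ((not p or q) or q) implies Box ((not p or q) or q)), u
2. Dia Box ((not p or q) or q), u
3. not Box ((not p or q) or q), u
4. Box ((not p or q) or q), v
5. (not p or q) or q, v
6. q, v
7. not ((not p or q) or q), w
8. not (not p or q), w
9. not q, w
10. p, w
Accessibility: uRu, uRv, uRw, vRv, wRw
Complete open branch: countermodel on an S4-frame, so not valid in S4, nor in K, T (the same frame is also a K-frame and a T-frame).

S5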